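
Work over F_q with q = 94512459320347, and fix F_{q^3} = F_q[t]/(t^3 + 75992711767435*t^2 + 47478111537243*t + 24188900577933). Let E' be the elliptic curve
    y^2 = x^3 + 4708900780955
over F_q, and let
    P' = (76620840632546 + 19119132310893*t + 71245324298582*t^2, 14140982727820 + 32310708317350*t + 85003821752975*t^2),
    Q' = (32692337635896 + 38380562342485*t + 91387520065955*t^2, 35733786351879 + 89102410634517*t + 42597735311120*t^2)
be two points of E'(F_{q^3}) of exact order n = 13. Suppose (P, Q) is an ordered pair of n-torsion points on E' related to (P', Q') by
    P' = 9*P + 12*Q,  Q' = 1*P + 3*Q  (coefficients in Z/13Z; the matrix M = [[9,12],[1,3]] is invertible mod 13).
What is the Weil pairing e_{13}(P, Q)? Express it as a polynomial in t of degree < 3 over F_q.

The 13-Weil pairing on E[13] over F_{94512459320347} is alternating-bilinear: e_{13}(P',Q') = e_{13}(P,Q)^det(M).
det M = 9*3 - 12*1 = 15 = 2 (mod 13); 2^{-1} = 7 (mod 13).
Miller loop for e_{13} over F_{94512459320347^3}: bits of 13 = 1101; 3 double steps + 2 add steps, l/v at each.
So e_{13}(P',Q') = 26940079663011 + 405687664781*t + 78973677787697*t^2.
e_{13}(P,Q) = (26940079663011 + 405687664781*t + 78973677787697*t^2)^{7} = 82590719023682 + 71673575815836*t + 73482315741652*t^2.

82590719023682 + 71673575815836*t + 73482315741652*t^2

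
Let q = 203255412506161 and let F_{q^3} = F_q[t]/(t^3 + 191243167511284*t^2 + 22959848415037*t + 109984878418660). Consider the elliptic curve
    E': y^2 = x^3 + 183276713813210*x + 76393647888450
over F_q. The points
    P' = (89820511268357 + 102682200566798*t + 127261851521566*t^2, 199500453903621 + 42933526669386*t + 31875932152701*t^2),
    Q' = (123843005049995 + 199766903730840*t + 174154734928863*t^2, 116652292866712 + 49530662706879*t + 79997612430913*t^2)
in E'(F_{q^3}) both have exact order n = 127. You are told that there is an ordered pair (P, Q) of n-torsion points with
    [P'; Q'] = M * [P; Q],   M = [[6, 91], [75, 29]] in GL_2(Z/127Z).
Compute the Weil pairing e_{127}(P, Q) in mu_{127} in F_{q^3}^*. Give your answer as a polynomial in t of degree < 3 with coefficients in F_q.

e_{127}(aP+bQ,cP+dQ) = e_{127}(P,Q)^(ad-bc); with (a,b,c,d)=(6,91,75,29) this gives the det-127 law.
Hence e(P,Q) = e(P',Q')^{27} where 27 = 80^{-1} mod 127.
Build f_{127,P'} and f_{127,Q'} via the 7-bit ladder of 127=1111111_2; evaluate at shifted divisors; quotient in F_{203255412506161^3}.
f_P(D_Q)/f_Q(D_P) = 37801418609658 + 87398549845442*t + 162064187955748*t^2.
(37801418609658 + 87398549845442*t + 162064187955748*t^2)^{27} mod (203255412506161,f) = 62594831330284 + 58377505874381*t + 115148258079815*t^2.

62594831330284 + 58377505874381*t + 115148258079815*t^2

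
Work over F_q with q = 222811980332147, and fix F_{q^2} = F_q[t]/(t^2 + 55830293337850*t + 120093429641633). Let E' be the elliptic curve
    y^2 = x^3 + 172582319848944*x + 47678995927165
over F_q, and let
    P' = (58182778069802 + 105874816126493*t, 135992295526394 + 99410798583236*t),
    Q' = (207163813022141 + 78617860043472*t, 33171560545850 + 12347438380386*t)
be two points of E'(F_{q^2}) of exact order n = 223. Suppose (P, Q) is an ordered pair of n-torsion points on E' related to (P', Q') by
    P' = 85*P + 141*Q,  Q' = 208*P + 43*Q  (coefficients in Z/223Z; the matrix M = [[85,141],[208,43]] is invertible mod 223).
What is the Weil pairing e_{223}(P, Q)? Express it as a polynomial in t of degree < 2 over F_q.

194820955066599 + 12473430085718*t

Alternating bilinearity on E[223] (values in mu_{223} in F_{222811980332147^2}) gives e(P',Q') = e(P,Q)^det(M).
Inverting 195 mod 223: 215. Thus e_{223}(P,Q) = e(P',Q')^{215}.
Build f_{223,P'} and f_{223,Q'} via the 8-bit ladder of 223=11011111_2; evaluate at shifted divisors; quotient in F_{222811980332147^2}.
The quotient is 220933460788093 + 60195462260843*t.
e_{223}(P,Q) = (220933460788093 + 60195462260843*t)^{215} = 194820955066599 + 12473430085718*t.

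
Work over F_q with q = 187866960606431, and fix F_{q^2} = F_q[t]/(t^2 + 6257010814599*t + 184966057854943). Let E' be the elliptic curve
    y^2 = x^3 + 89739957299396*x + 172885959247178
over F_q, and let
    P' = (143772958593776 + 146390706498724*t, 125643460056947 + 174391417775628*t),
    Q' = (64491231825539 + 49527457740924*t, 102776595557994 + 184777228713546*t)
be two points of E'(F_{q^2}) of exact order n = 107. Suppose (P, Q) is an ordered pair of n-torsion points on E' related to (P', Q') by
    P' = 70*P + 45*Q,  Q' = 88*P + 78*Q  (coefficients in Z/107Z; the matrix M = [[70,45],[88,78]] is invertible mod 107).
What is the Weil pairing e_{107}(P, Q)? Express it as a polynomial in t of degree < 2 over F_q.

e_{107} is bilinear + alternating on E[107], so e_{107}(70*P + 45*Q, 88*P + 78*Q) = e_{107}(P,Q)^(70*78-45*88).
det(M) mod 107 = 2; its inverse in (Z/107)^* is 54 (check: 2*54 mod 107 = 1).
Miller loop for e_{107} over F_{187866960606431^2}: bits of 107 = 1101011; 6 double steps + 4 add steps, l/v at each.
Result: e(P',Q') = 57277680236425 + 101605354505575*t.
Thus e_{107}(P,Q) = 34426115257597 + 152186920965625*t.

34426115257597 + 152186920965625*t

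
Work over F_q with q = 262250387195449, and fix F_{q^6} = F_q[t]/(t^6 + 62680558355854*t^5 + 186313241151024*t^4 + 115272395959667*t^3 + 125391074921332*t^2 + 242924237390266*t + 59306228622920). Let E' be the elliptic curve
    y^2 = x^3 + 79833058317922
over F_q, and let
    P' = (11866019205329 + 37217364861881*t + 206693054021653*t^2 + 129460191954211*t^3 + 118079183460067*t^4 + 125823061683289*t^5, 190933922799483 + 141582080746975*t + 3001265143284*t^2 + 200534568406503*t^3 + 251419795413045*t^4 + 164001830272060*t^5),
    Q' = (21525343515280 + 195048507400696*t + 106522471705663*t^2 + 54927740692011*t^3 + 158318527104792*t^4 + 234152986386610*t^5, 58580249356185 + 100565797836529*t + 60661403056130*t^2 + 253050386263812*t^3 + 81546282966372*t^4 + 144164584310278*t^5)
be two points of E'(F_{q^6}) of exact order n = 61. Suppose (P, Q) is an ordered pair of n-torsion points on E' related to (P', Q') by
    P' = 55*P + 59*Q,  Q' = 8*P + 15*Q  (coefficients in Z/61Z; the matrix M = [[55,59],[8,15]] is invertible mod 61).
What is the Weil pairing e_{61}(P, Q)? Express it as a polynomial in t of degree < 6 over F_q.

132118410478237 + 37346891570455*t + 114539868178148*t^2 + 64981416525824*t^3 + 185188943192356*t^4 + 130259727676035*t^5

Under M = [[55,59],[8,15]] in GL_2(Z/61), e_{61}(P',Q') = e_{61}(P,Q)^(55*15-59*8 mod 61).
det M = 55*15 - 59*8 = 353 = 48 (mod 61); 48^{-1} = 14 (mod 61).
Build f_{61,P'} and f_{61,Q'} via the 6-bit ladder of 61=111101_2; evaluate at shifted divisors; quotient in F_{262250387195449^6}.
Result: e(P',Q') = 122692597060959 + 98181218214974*t + 133835557493810*t^2 + 57629891506261*t^3 + 28227465483352*t^4 + 70005254925048*t^5.
e_{61}(P,Q) = (122692597060959 + 98181218214974*t + 133835557493810*t^2 + 57629891506261*t^3 + 28227465483352*t^4 + 70005254925048*t^5)^{14} = 132118410478237 + 37346891570455*t + 114539868178148*t^2 + 64981416525824*t^3 + 185188943192356*t^4 + 130259727676035*t^5.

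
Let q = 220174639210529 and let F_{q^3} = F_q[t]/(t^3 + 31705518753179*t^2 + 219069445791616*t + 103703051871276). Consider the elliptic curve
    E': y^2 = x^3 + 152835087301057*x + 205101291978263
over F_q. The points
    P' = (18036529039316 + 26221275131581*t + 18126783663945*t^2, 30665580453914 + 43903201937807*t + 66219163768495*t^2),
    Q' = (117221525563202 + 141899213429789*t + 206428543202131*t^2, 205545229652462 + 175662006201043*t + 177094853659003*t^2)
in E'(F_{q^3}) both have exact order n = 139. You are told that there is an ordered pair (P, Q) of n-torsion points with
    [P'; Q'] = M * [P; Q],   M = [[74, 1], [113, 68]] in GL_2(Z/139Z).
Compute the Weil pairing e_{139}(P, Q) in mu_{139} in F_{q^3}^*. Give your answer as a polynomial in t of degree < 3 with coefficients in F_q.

36237599735925 + 205616877665005*t + 180904709869689*t^2

Alternating bilinearity on E[139] (values in mu_{139} in F_{220174639210529^3}) gives e(P',Q') = e(P,Q)^det(M).
So e_{139}(P,Q) = e_{139}(P',Q')^{121}, since 54*121 = 1 mod 139.
8-bit Miller (10001011) on E'/F_{220174639210529} with a'=152835087301057, b'=205101291978263: accumulate tangent/chord ratios at Q'+S and P'+S'.
Result: e(P',Q') = 202738725769128 + 156608810180815*t + 34513070746275*t^2.
e_{139}(P,Q) = (202738725769128 + 156608810180815*t + 34513070746275*t^2)^{121} = 36237599735925 + 205616877665005*t + 180904709869689*t^2.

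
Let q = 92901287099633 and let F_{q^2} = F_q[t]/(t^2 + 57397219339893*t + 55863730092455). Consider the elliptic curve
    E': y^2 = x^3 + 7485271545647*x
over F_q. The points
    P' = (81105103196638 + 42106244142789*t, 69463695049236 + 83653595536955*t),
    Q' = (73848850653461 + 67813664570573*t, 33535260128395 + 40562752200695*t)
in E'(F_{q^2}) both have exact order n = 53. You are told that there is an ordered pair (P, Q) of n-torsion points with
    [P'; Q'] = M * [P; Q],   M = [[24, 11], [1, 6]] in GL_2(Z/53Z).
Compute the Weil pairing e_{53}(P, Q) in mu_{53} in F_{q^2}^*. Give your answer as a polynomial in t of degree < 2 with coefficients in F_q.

Since e_{53}(P,P)=e_{53}(Q,Q)=1 and e_{53}(Q,P)=e_{53}(P,Q)^{-1}, expanding e_{53}(24*P + 11*Q,1*P + 6*Q) leaves e(P,Q)^det(M).
Inverting 27 mod 53: 2. Thus e_{53}(P,Q) = e(P',Q')^{2}.
Miller loop for e_{53} over F_{92901287099633^2}: bits of 53 = 110101; 5 double steps + 3 add steps, l/v at each.
The quotient is 46658054268451 + 8720156517728*t.
Hence e(P,Q) = 79865231645792 + 53187024114427*t in F_{92901287099633^2}^*.

79865231645792 + 53187024114427*t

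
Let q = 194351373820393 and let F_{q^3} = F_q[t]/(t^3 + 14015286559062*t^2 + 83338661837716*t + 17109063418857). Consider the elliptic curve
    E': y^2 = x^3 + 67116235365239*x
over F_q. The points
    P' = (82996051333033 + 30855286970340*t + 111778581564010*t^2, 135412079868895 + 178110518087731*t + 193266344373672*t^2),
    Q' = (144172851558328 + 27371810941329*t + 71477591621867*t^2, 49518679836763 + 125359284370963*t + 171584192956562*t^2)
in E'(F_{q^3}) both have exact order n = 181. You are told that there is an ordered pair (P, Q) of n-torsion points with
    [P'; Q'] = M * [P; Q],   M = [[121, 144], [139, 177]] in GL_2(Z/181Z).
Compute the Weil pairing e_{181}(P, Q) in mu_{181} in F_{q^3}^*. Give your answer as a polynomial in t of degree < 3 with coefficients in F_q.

6822245182516 + 99522299697657*t + 14422008725993*t^2

e_{181}(aP+bQ,cP+dQ) = e_{181}(P,Q)^(ad-bc); with (a,b,c,d)=(121,144,139,177) this gives the det-181 law.
Hence e(P,Q) = e(P',Q')^{77} where 77 = 134^{-1} mod 181.
Miller loop for e_{181} over F_{194351373820393^3}: bits of 181 = 10110101; 7 double steps + 4 add steps, l/v at each.
Result: e(P',Q') = 134255967597440 + 112360901582014*t + 86979382862975*t^2.
e_{181}(P,Q) = (134255967597440 + 112360901582014*t + 86979382862975*t^2)^{77} = 6822245182516 + 99522299697657*t + 14422008725993*t^2.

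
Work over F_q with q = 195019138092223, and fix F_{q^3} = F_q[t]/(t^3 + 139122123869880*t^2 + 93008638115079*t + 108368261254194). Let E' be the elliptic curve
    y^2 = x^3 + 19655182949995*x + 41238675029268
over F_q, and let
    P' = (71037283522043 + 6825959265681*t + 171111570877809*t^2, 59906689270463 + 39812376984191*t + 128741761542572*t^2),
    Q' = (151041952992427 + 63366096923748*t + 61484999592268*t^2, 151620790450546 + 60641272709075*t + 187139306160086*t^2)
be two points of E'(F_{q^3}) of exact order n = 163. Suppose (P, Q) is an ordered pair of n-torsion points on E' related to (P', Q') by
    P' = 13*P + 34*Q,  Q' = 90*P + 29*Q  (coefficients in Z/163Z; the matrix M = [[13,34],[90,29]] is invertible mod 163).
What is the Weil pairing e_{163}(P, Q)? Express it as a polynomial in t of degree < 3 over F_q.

168447844686655 + 42685477330574*t + 38116396967977*t^2

The 163-Weil pairing on E[163] over F_{195019138092223} is alternating-bilinear: e_{163}(P',Q') = e_{163}(P,Q)^det(M).
13*29 - 34*90 = -2683; reduced mod 163: det = 88, inverse 113.
Run Miller on y^2=x^3+19655182949995*x+41238675029268 over F_{195019138092223}: ladder 10100011 (8 bits); e = f_P(D_Q)/f_Q(D_P).
So e_{163}(P',Q') = 177234346905435 + 182483719521699*t + 133643956535750*t^2.
Raise to 113: e(P,Q) = 168447844686655 + 42685477330574*t + 38116396967977*t^2 in mu_{163}.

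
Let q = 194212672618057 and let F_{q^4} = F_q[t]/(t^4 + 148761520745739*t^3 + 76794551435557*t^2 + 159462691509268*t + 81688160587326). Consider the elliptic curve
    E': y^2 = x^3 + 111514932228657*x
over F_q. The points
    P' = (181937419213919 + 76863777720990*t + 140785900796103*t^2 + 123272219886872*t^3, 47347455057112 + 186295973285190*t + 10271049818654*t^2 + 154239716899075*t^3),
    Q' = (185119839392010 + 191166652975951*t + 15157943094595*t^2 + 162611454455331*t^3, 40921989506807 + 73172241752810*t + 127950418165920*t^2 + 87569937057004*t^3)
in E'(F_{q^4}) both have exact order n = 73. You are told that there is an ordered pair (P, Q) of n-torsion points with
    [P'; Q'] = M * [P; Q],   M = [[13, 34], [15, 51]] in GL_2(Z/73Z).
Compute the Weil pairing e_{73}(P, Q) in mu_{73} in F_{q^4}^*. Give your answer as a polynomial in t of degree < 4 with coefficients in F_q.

Since e_{73}(P,P)=e_{73}(Q,Q)=1 and e_{73}(Q,P)=e_{73}(P,Q)^{-1}, expanding e_{73}(13*P + 34*Q,15*P + 51*Q) leaves e(P,Q)^det(M).
Hence e(P,Q) = e(P',Q')^{21} where 21 = 7^{-1} mod 73.
Double-and-add over 1001001: 7-1 doublings, 3-1 additions; each step l_{T,T}/v_{2T} or l_{T,P'}/v at Q'+S for random S.
Result: e(P',Q') = 114732665510571 + 124505684554611*t + 106587472494020*t^2 + 27964146664541*t^3.
Finally e_{73}(P,Q) = 93749188524344 + 109334966911990*t + 41967030095782*t^2 + 151453742616544*t^3.

93749188524344 + 109334966911990*t + 41967030095782*t^2 + 151453742616544*t^3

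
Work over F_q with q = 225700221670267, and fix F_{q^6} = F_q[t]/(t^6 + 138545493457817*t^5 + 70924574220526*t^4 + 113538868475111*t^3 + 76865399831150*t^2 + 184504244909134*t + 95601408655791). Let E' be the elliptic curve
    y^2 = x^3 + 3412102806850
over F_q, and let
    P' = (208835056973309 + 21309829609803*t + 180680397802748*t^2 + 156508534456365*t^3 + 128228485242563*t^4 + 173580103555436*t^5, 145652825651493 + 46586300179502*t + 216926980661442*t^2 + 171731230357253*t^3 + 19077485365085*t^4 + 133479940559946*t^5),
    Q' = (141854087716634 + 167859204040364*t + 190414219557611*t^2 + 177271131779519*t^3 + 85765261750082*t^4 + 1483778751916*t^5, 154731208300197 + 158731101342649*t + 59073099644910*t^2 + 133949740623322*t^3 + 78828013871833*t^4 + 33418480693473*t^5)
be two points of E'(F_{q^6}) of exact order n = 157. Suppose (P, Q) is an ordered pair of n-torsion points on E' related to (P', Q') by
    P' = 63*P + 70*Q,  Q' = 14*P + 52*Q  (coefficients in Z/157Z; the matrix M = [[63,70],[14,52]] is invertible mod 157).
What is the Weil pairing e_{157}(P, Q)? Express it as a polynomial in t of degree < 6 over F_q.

2831389307703 + 58531631582861*t + 1553723033307*t^2 + 11827862265763*t^3 + 169002682232915*t^4 + 120979270507008*t^5

The 157-Weil pairing on E[157] over F_{225700221670267} is alternating-bilinear: e_{157}(P',Q') = e_{157}(P,Q)^det(M).
63*52 - 70*14 = 2296; reduced mod 157: det = 98, inverse 149.
Miller loop for e_{157} over F_{225700221670267^6}: bits of 157 = 10011101; 7 double steps + 4 add steps, l/v at each.
f_P(D_Q)/f_Q(D_P) = 33012086078320 + 107757368442502*t + 147947040178895*t^2 + 93397754546718*t^3 + 68805146519213*t^4 + 89725273247178*t^5.
Raise to 149: e(P,Q) = 2831389307703 + 58531631582861*t + 1553723033307*t^2 + 11827862265763*t^3 + 169002682232915*t^4 + 120979270507008*t^5 in mu_{157}.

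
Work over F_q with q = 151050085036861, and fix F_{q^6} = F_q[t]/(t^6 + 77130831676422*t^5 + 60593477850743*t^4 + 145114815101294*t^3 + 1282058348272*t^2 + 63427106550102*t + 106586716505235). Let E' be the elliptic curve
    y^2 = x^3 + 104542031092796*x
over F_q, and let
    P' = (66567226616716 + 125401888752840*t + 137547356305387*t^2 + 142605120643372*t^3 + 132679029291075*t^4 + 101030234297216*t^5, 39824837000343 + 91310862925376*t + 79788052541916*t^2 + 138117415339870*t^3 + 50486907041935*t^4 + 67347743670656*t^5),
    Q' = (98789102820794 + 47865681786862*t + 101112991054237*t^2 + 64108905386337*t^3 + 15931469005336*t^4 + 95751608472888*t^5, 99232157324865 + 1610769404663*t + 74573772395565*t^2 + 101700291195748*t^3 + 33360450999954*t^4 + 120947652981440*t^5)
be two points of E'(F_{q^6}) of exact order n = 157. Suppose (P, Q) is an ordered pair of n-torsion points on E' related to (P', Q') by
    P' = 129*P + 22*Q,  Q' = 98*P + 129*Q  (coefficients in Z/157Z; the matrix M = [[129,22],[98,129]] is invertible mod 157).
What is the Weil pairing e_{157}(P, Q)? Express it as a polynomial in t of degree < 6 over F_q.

116023116127068 + 39962877054601*t + 76055154309059*t^2 + 15555326799855*t^3 + 104243643013650*t^4 + 52538733006468*t^5

Under M = [[129,22],[98,129]] in GL_2(Z/157), e_{157}(P',Q') = e_{157}(P,Q)^(129*129-22*98 mod 157).
det(M) mod 157 = 41; its inverse in (Z/157)^* is 23 (check: 41*23 mod 157 = 1).
Double-and-add over 10011101: 8-1 doublings, 5-1 additions; each step l_{T,T}/v_{2T} or l_{T,P'}/v at Q'+S for random S.
f_P(D_Q)/f_Q(D_P) = 118061321695099 + 35629674530990*t + 105266553440956*t^2 + 39864175516866*t^3 + 74188770243870*t^4 + 75969295462340*t^5.
Raise to 23: e(P,Q) = 116023116127068 + 39962877054601*t + 76055154309059*t^2 + 15555326799855*t^3 + 104243643013650*t^4 + 52538733006468*t^5 in mu_{157}.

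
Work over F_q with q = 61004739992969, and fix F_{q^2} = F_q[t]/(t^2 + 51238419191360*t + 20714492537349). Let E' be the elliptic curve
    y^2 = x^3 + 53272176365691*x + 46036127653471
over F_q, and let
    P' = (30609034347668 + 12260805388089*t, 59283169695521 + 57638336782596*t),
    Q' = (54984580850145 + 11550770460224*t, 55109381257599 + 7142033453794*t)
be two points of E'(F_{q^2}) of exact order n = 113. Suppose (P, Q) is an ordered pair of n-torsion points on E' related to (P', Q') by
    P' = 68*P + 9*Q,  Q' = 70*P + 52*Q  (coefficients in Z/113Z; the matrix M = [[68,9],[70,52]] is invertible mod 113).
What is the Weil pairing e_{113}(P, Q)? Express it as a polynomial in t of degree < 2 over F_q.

e_{113}(aP+bQ,cP+dQ) = e_{113}(P,Q)^(ad-bc); with (a,b,c,d)=(68,9,70,52) this gives the det-113 law.
68*52 - 9*70 = 2906; reduced mod 113: det = 81, inverse 60.
Run Miller on y^2=x^3+53272176365691*x+46036127653471 over F_{61004739992969}: ladder 1110001 (7 bits); e = f_P(D_Q)/f_Q(D_P).
f_P(D_Q)/f_Q(D_P) = 33444037686530 + 20293639966267*t.
Thus e_{113}(P,Q) = 49300219148848 + 12716725313899*t.

49300219148848 + 12716725313899*t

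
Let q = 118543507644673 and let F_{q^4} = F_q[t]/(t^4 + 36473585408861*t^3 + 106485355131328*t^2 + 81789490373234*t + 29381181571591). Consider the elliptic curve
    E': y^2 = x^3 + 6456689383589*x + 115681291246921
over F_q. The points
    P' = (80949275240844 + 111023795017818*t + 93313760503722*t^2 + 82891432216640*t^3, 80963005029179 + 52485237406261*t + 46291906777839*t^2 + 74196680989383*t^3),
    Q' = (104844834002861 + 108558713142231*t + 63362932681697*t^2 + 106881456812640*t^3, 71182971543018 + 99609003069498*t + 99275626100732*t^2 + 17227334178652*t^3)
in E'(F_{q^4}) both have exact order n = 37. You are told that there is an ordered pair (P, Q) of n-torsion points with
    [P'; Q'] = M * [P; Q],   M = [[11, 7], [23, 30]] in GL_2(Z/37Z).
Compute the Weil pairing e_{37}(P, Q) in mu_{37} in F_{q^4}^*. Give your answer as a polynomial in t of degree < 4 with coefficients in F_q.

66179229737463 + 34553654618350*t + 24490699740830*t^2 + 39282106881852*t^3

e_{37}(aP+bQ,cP+dQ) = e_{37}(P,Q)^(ad-bc); with (a,b,c,d)=(11,7,23,30) this gives the det-37 law.
det(M) mod 37 = 21; its inverse in (Z/37)^* is 30 (check: 21*30 mod 37 = 1).
Build f_{37,P'} and f_{37,Q'} via the 6-bit ladder of 37=100101_2; evaluate at shifted divisors; quotient in F_{118543507644673^4}.
Result: e(P',Q') = 104334963646846 + 109470110860093*t + 43943574073329*t^2 + 74057993056547*t^3.
Hence e(P,Q) = 66179229737463 + 34553654618350*t + 24490699740830*t^2 + 39282106881852*t^3 in F_{118543507644673^4}^*.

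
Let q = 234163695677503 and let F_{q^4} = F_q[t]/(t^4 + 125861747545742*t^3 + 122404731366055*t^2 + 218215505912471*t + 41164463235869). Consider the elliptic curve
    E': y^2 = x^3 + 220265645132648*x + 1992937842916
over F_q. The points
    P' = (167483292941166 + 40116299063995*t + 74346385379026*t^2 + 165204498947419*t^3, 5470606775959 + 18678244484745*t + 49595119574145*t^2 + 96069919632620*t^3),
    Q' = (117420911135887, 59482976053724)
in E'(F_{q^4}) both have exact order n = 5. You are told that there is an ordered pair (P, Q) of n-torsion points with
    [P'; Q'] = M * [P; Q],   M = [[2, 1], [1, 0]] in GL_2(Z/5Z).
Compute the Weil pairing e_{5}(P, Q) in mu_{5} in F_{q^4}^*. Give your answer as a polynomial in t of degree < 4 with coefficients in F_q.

95010190870652 + 8436932014937*t + 138616115870477*t^2 + 5533603888439*t^3

The 5-Weil pairing on E[5] over F_{234163695677503} is alternating-bilinear: e_{5}(P',Q') = e_{5}(P,Q)^det(M).
So e_{5}(P,Q) = e_{5}(P',Q')^{4}, since 4*4 = 1 mod 5.
Run Miller on y^2=x^3+220265645132648*x+1992937842916 over F_{234163695677503}: ladder 101 (3 bits); e = f_P(D_Q)/f_Q(D_P).
Result: e(P',Q') = 113777882255835 + 6860186106547*t + 32104710130517*t^2 + 93243883054977*t^3.
Thus e_{5}(P,Q) = 95010190870652 + 8436932014937*t + 138616115870477*t^2 + 5533603888439*t^3.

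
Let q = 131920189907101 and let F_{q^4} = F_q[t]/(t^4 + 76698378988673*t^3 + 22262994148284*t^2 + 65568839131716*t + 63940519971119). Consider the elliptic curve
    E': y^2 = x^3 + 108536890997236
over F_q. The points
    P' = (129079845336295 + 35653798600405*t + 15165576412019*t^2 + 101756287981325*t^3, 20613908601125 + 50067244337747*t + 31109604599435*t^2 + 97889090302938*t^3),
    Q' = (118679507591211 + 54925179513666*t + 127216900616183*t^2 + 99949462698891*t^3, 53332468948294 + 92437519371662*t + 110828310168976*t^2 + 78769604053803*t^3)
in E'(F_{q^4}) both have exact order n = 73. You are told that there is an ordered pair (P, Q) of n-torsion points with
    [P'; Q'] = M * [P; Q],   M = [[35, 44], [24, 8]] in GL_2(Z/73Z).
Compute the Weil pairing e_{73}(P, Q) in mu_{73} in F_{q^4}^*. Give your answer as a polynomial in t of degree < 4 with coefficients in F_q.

Under M = [[35,44],[24,8]] in GL_2(Z/73), e_{73}(P',Q') = e_{73}(P,Q)^(35*8-44*24 mod 73).
35*8 - 44*24 = -776; reduced mod 73: det = 27, inverse 46.
Run Miller on y^2=x^3+108536890997236 over F_{131920189907101}: ladder 1001001 (7 bits); e = f_P(D_Q)/f_Q(D_P).
e_{73}(P',Q') = 20529654066833 + 7239443357542*t + 117011800721142*t^2 + 101272798048202*t^3.
Hence e(P,Q) = 44485341072269 + 130673669587485*t + 20491493577731*t^2 + 125874994310128*t^3 in F_{131920189907101^4}^*.

44485341072269 + 130673669587485*t + 20491493577731*t^2 + 125874994310128*t^3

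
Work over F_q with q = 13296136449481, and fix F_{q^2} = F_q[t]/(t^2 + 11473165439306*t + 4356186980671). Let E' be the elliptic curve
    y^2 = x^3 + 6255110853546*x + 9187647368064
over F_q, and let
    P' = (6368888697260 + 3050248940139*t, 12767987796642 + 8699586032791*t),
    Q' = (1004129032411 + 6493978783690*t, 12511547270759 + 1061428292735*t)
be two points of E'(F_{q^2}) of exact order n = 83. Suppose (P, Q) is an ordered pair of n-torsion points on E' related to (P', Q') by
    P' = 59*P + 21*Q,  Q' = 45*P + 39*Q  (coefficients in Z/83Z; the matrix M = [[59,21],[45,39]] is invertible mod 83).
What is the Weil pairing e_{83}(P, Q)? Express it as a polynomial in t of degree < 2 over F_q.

Alternating bilinearity on E[83] (values in mu_{83} in F_{13296136449481^2}) gives e(P',Q') = e(P,Q)^det(M).
Inverting 28 mod 83: 3. Thus e_{83}(P,Q) = e(P',Q')^{3}.
7-bit Miller (1010011) on E'/F_{13296136449481} with a'=6255110853546, b'=9187647368064: accumulate tangent/chord ratios at Q'+S and P'+S'.
Miller gives e_{83}(P',Q') = 8140496554993 + 1696085615527*t in F_{13296136449481^2}.
Raise to 3: e(P,Q) = 2599915086272 + 5827208195860*t in mu_{83}.

2599915086272 + 5827208195860*t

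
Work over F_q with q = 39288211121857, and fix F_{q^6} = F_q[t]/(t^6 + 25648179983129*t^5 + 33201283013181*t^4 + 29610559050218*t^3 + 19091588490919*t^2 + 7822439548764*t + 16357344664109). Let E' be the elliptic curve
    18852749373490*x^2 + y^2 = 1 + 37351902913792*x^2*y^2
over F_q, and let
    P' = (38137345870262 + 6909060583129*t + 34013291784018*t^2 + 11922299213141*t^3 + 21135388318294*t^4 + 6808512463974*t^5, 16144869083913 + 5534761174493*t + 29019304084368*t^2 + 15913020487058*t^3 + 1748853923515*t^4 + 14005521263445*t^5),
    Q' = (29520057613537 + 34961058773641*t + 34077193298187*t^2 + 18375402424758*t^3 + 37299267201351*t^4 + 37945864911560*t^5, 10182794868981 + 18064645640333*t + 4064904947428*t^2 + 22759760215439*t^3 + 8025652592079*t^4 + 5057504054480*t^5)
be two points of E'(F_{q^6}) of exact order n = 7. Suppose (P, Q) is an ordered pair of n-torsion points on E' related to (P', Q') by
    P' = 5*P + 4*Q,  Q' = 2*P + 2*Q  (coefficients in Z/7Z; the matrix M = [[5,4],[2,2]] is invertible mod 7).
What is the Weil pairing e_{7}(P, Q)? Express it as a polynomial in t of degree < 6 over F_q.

e_{7}(aP+bQ,cP+dQ) = e_{7}(P,Q)^(ad-bc); with (a,b,c,d)=(5,4,2,2) this gives the det-7 law.
5*2 - 4*2 = 2; reduced mod 7: det = 2, inverse 4.
Edwards->Montgomery: u=(1+y)/(1-y), v=u/x -> 22636780771561v^2=u^3+31070309577853u^2+u; then x_W=15019317175853u+35559582795785: y^2=x^3+37033933361430*x+5793003271240.
Double-and-add over 111: 3-1 doublings, 3-1 additions; each step l_{T,T}/v_{2T} or l_{T,P'}/v at Q'+S for random S.
f_P(D_Q)/f_Q(D_P) = 33077432766749 + 32438497194455*t + 20474558359094*t^2 + 7553028163185*t^3 + 3987791058036*t^4 + 7258180680860*t^5.
Hence e(P,Q) = 37803710743203 + 31580809091147*t + 18959837274290*t^2 + 23381463048849*t^3 + 16107009782153*t^4 + 5627463278844*t^5 in F_{39288211121857^6}^*.

37803710743203 + 31580809091147*t + 18959837274290*t^2 + 23381463048849*t^3 + 16107009782153*t^4 + 5627463278844*t^5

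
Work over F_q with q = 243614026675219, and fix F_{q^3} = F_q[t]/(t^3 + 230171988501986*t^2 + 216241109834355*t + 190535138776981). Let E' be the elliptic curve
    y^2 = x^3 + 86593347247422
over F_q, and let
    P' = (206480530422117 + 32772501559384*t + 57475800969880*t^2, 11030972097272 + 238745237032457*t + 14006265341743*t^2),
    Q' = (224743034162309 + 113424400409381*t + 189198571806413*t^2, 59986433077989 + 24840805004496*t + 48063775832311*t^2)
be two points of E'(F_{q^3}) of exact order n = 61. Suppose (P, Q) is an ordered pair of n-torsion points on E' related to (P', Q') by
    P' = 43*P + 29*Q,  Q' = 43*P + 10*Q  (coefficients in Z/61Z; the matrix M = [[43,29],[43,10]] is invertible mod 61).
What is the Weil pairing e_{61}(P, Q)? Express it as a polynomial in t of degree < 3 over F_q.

1266436931757 + 132145812025240*t + 192126373957578*t^2

Under M = [[43,29],[43,10]] in GL_2(Z/61), e_{61}(P',Q') = e_{61}(P,Q)^(43*10-29*43 mod 61).
det(M) mod 61 = 37; its inverse in (Z/61)^* is 33 (check: 37*33 mod 61 = 1).
Double-and-add over 111101: 6-1 doublings, 5-1 additions; each step l_{T,T}/v_{2T} or l_{T,P'}/v at Q'+S for random S.
So e_{61}(P',Q') = 121167774731716 + 1235917081873*t + 50257230018047*t^2.
e_{61}(P,Q) = (121167774731716 + 1235917081873*t + 50257230018047*t^2)^{33} = 1266436931757 + 132145812025240*t + 192126373957578*t^2.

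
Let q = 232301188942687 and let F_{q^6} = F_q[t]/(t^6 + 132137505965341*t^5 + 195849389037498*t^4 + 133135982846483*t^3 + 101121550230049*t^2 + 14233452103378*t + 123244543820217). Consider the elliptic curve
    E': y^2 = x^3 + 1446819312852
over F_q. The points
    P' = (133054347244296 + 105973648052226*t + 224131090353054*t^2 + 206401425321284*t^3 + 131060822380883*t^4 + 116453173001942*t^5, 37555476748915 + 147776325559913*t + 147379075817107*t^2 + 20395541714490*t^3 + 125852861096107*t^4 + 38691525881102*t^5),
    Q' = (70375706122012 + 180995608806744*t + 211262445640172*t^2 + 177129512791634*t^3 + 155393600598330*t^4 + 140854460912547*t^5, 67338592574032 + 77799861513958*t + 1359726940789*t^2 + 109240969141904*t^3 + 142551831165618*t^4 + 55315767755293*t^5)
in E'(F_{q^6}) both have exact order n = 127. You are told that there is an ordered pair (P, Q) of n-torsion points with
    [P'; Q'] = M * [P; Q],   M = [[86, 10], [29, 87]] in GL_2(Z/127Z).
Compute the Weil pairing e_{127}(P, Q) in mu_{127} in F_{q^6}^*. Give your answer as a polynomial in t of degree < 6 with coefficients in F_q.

The 127-Weil pairing on E[127] over F_{232301188942687} is alternating-bilinear: e_{127}(P',Q') = e_{127}(P,Q)^det(M).
Hence e(P,Q) = e(P',Q')^{27} where 27 = 80^{-1} mod 127.
7-bit Miller (1111111) on E'/F_{232301188942687} with a'=0, b'=1446819312852: accumulate tangent/chord ratios at Q'+S and P'+S'.
e_{127}(P',Q') = 205203998952310 + 184593342889904*t + 45972344992977*t^2 + 40294794821491*t^3 + 169917717090583*t^4 + 126076243141800*t^5.
Finally e_{127}(P,Q) = 54605213464040 + 160378208484030*t + 137210496746601*t^2 + 190605847325969*t^3 + 156034096472685*t^4 + 84510473017190*t^5.

54605213464040 + 160378208484030*t + 137210496746601*t^2 + 190605847325969*t^3 + 156034096472685*t^4 + 84510473017190*t^5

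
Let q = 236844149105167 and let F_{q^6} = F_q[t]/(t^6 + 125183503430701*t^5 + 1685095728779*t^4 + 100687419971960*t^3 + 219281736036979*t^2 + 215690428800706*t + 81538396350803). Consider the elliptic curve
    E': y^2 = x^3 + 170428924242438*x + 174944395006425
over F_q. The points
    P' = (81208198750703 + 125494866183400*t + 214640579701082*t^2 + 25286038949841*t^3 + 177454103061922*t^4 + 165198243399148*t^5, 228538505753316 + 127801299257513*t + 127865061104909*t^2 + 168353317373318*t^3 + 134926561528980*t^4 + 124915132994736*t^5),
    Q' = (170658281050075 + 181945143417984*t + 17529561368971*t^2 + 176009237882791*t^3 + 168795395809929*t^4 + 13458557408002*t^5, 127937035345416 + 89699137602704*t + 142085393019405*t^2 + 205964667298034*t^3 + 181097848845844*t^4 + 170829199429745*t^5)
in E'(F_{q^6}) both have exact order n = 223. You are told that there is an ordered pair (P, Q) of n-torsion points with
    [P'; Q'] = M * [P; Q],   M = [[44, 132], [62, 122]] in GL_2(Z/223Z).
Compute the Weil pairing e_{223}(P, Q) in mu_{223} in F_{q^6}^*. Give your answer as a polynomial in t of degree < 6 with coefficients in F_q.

93379444141653 + 100364905951355*t + 203979408680926*t^2 + 7996598001664*t^3 + 123259328607191*t^4 + 151842791331160*t^5

The 223-Weil pairing on E[223] over F_{236844149105167} is alternating-bilinear: e_{223}(P',Q') = e_{223}(P,Q)^det(M).
Hence e(P,Q) = e(P',Q')^{43} where 43 = 83^{-1} mod 223.
Run Miller on y^2=x^3+170428924242438*x+174944395006425 over F_{236844149105167}: ladder 11011111 (8 bits); e = f_P(D_Q)/f_Q(D_P).
Miller gives e_{223}(P',Q') = 6678533992780 + 115781149964696*t + 130408317271305*t^2 + 54867721925843*t^3 + 212319686151970*t^4 + 181031562150183*t^5 in F_{236844149105167^6}.
Raise to 43: e(P,Q) = 93379444141653 + 100364905951355*t + 203979408680926*t^2 + 7996598001664*t^3 + 123259328607191*t^4 + 151842791331160*t^5 in mu_{223}.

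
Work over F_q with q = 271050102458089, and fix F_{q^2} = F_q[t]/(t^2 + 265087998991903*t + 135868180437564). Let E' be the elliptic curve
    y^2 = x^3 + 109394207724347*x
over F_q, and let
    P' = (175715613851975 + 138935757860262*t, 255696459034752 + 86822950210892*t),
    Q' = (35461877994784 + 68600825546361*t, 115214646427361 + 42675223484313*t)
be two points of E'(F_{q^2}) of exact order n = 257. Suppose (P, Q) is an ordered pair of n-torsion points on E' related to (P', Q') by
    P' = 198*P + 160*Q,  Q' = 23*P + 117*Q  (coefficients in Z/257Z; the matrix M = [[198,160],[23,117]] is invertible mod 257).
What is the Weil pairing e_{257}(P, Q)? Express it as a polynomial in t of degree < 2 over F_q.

199415158155035 + 60831094185721*t

e_{257}(aP+bQ,cP+dQ) = e_{257}(P,Q)^(ad-bc); with (a,b,c,d)=(198,160,23,117) this gives the det-257 law.
det(M) mod 257 = 211; its inverse in (Z/257)^* is 162 (check: 211*162 mod 257 = 1).
9-bit Miller (100000001) on E'/F_{271050102458089} with a'=109394207724347, b'=0: accumulate tangent/chord ratios at Q'+S and P'+S'.
Result: e(P',Q') = 93177503617093 + 168021444226231*t.
e_{257}(P,Q) = (93177503617093 + 168021444226231*t)^{162} = 199415158155035 + 60831094185721*t.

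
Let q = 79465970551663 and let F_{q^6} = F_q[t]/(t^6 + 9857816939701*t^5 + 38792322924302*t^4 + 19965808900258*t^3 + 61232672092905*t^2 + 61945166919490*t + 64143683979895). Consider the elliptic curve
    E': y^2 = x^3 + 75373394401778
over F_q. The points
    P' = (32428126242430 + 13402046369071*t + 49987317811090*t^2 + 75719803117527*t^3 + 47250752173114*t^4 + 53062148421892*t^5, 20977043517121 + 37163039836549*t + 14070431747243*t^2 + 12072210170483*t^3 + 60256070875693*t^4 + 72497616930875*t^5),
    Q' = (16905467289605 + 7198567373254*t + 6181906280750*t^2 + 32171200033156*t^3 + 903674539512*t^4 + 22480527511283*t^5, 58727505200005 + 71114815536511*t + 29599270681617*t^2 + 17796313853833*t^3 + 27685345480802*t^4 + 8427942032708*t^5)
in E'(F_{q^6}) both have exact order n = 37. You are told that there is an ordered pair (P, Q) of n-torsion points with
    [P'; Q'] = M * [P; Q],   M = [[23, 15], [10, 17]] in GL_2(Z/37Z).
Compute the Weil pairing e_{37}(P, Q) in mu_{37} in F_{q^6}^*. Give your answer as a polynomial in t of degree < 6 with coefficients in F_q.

Since e_{37}(P,P)=e_{37}(Q,Q)=1 and e_{37}(Q,P)=e_{37}(P,Q)^{-1}, expanding e_{37}(23*P + 15*Q,10*P + 17*Q) leaves e(P,Q)^det(M).
So e_{37}(P,Q) = e_{37}(P',Q')^{2}, since 19*2 = 1 mod 37.
Miller loop for e_{37} over F_{79465970551663^6}: bits of 37 = 100101; 5 double steps + 2 add steps, l/v at each.
f_P(D_Q)/f_Q(D_P) = 20708708257971 + 32343138308121*t + 4769867875309*t^2 + 48827381359925*t^3 + 28723987705041*t^4 + 36291431739929*t^5.
e_{37}(P,Q) = (20708708257971 + 32343138308121*t + 4769867875309*t^2 + 48827381359925*t^3 + 28723987705041*t^4 + 36291431739929*t^5)^{2} = 21564420761807 + 6947917076368*t + 34572392298069*t^2 + 28799570395054*t^3 + 67046033281277*t^4 + 50472856349474*t^5.

21564420761807 + 6947917076368*t + 34572392298069*t^2 + 28799570395054*t^3 + 67046033281277*t^4 + 50472856349474*t^5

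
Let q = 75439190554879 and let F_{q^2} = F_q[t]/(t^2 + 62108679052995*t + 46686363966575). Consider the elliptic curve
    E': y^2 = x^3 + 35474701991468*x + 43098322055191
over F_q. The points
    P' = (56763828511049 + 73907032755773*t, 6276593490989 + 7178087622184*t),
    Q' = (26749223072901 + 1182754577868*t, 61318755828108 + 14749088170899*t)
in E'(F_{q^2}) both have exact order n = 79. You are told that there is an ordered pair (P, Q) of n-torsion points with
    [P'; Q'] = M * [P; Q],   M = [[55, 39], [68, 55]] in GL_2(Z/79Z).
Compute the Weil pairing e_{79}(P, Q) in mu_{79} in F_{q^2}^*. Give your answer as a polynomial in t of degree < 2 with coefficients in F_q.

The 79-Weil pairing on E[79] over F_{75439190554879} is alternating-bilinear: e_{79}(P',Q') = e_{79}(P,Q)^det(M).
55*55 - 39*68 = 373; reduced mod 79: det = 57, inverse 61.
Double-and-add over 1001111: 7-1 doublings, 5-1 additions; each step l_{T,T}/v_{2T} or l_{T,P'}/v at Q'+S for random S.
Result: e(P',Q') = 56979098395142 + 68142624940972*t.
(56979098395142 + 68142624940972*t)^{61} mod (75439190554879,f) = 21093269409426 + 26305949653566*t.

21093269409426 + 26305949653566*t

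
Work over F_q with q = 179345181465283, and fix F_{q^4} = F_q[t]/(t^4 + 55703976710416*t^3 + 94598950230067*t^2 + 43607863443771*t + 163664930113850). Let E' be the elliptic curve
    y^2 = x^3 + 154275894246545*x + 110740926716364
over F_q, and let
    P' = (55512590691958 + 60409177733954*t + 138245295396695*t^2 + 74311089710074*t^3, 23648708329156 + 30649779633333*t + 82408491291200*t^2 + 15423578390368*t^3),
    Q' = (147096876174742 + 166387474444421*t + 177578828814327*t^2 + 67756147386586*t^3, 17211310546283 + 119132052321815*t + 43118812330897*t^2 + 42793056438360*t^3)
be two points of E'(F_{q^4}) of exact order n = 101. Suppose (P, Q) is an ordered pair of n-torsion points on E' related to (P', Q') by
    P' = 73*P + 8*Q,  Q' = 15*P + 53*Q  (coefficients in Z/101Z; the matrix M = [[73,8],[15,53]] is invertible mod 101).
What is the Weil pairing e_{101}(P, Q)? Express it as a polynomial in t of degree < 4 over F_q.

Under M = [[73,8],[15,53]] in GL_2(Z/101), e_{101}(P',Q') = e_{101}(P,Q)^(73*53-8*15 mod 101).
Hence e(P,Q) = e(P',Q')^{59} where 59 = 12^{-1} mod 101.
7-bit Miller (1100101) on E'/F_{179345181465283} with a'=154275894246545, b'=110740926716364: accumulate tangent/chord ratios at Q'+S and P'+S'.
So e_{101}(P',Q') = 28555120491436 + 21390525085032*t + 23409551251245*t^2 + 77330553742500*t^3.
e_{101}(P,Q) = (28555120491436 + 21390525085032*t + 23409551251245*t^2 + 77330553742500*t^3)^{59} = 166242379065294 + 25251644336565*t + 97590456055808*t^2 + 128000777050095*t^3.

166242379065294 + 25251644336565*t + 97590456055808*t^2 + 128000777050095*t^3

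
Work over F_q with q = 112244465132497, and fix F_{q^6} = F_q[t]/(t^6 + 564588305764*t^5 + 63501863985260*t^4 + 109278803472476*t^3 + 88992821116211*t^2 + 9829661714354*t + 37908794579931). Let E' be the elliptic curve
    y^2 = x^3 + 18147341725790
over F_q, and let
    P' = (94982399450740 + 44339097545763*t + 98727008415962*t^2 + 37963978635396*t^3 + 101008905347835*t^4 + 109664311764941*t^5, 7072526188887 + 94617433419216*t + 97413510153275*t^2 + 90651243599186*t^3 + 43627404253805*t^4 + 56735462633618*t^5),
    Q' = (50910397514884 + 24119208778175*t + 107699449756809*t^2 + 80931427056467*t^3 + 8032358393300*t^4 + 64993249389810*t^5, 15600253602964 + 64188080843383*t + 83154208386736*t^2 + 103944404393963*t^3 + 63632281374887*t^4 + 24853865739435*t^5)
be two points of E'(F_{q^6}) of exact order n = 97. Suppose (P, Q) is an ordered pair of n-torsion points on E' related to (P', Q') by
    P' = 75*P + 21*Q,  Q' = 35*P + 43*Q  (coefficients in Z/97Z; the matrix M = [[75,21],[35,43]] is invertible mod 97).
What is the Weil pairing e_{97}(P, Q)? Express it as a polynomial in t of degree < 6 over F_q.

100204943716985 + 10056351507932*t + 105693514362641*t^2 + 47331375984119*t^3 + 39066383546746*t^4 + 47003684576751*t^5

Alternating bilinearity on E[97] (values in mu_{97} in F_{112244465132497^6}) gives e(P',Q') = e(P,Q)^det(M).
So e_{97}(P,Q) = e_{97}(P',Q')^{3}, since 65*3 = 1 mod 97.
7-bit Miller (1100001) on E'/F_{112244465132497} with a'=0, b'=18147341725790: accumulate tangent/chord ratios at Q'+S and P'+S'.
Miller gives e_{97}(P',Q') = 90399226342350 + 49671255448903*t + 94607518492503*t^2 + 24920784388961*t^3 + 8995502272597*t^4 + 48235272797107*t^5 in F_{112244465132497^6}.
Thus e_{97}(P,Q) = 100204943716985 + 10056351507932*t + 105693514362641*t^2 + 47331375984119*t^3 + 39066383546746*t^4 + 47003684576751*t^5.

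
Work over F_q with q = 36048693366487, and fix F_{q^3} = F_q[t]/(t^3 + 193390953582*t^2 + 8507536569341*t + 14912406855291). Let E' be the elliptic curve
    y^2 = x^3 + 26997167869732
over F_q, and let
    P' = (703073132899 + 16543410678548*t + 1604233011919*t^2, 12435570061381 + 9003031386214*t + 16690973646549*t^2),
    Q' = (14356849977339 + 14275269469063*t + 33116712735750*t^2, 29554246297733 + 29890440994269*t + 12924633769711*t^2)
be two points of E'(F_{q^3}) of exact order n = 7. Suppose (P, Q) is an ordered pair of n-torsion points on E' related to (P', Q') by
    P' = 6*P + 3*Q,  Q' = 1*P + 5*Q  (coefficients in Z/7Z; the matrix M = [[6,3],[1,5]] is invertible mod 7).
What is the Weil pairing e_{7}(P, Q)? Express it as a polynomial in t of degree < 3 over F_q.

14034086207248 + 30860104343092*t + 34517666129307*t^2

Alternating bilinearity on E[7] (values in mu_{7} in F_{36048693366487^3}) gives e(P',Q') = e(P,Q)^det(M).
So e_{7}(P,Q) = e_{7}(P',Q')^{6}, since 6*6 = 1 mod 7.
3-bit Miller (111) on E'/F_{36048693366487} with a'=0, b'=26997167869732: accumulate tangent/chord ratios at Q'+S and P'+S'.
So e_{7}(P',Q') = 11541146222934 + 6566590465706*t + 29337805598495*t^2.
e_{7}(P,Q) = (11541146222934 + 6566590465706*t + 29337805598495*t^2)^{6} = 14034086207248 + 30860104343092*t + 34517666129307*t^2.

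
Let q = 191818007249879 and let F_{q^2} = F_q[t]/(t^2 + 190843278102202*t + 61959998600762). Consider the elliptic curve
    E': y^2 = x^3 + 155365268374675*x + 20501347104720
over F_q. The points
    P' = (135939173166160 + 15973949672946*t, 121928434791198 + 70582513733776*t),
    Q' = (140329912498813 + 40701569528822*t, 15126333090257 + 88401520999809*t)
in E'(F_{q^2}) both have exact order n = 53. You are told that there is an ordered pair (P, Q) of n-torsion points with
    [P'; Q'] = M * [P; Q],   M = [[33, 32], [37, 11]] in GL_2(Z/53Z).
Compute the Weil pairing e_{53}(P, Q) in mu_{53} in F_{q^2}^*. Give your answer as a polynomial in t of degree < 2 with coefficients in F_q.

90802168956288 + 97681477887209*t

e_{53} is bilinear + alternating on E[53], so e_{53}(33*P + 32*Q, 37*P + 11*Q) = e_{53}(P,Q)^(33*11-32*37).
33*11 - 32*37 = -821; reduced mod 53: det = 27, inverse 2.
Miller loop for e_{53} over F_{191818007249879^2}: bits of 53 = 110101; 5 double steps + 3 add steps, l/v at each.
Miller gives e_{53}(P',Q') = 109390327926939 + 17424140116194*t in F_{191818007249879^2}.
e_{53}(P,Q) = (109390327926939 + 17424140116194*t)^{2} = 90802168956288 + 97681477887209*t.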